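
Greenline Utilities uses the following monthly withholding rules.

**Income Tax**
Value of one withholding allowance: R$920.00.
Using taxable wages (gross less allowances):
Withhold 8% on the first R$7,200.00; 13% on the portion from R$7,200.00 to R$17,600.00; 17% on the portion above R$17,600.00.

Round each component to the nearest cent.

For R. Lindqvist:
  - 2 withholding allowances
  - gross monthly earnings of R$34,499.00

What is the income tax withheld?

Income Tax: taxable = R$34,499.00 − 2×R$920.00 = R$32,659.00
  R$1,928.00 + 17% × (R$32,659.00 − R$17,600.00) = R$1,928.00 + 17% × R$15,059.00 = R$4,488.03

R$4,488.03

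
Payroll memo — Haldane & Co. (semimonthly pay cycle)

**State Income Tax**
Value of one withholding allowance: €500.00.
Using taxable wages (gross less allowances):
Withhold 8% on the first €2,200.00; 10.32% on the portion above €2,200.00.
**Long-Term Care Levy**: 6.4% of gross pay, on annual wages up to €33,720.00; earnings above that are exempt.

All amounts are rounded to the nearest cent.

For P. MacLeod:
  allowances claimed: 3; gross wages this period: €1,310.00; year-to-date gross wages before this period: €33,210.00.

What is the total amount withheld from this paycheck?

State Income Tax: taxable = €1,310.00 − 3×€500.00 = €-190.00
  Taxable ≤ 0 → €0.00
Long-Term Care Levy: cap €33,720.00 − YTD €33,210.00 = €510.00 subject; 6.4% × €510.00 = €32.64
Total: €0.00 + €32.64 = €32.64

€32.64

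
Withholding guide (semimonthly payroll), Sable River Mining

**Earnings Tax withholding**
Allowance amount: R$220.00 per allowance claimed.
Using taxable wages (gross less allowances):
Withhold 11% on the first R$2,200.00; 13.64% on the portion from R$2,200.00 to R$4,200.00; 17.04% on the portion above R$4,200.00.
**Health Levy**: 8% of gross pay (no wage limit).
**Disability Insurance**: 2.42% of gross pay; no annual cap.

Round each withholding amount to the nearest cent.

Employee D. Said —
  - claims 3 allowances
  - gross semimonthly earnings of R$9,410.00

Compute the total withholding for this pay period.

R$2,270.64

Earnings Tax: taxable = R$9,410.00 − 3×R$220.00 = R$8,750.00
  R$514.80 + 17.04% × (R$8,750.00 − R$4,200.00) = R$514.80 + 17.04% × R$4,550.00 = R$1,290.12
Health Levy: 8% × R$9,410.00 = R$752.80
Disability Insurance: 2.42% × R$9,410.00 = R$227.72
Total: R$1,290.12 + R$752.80 + R$227.72 = R$2,270.64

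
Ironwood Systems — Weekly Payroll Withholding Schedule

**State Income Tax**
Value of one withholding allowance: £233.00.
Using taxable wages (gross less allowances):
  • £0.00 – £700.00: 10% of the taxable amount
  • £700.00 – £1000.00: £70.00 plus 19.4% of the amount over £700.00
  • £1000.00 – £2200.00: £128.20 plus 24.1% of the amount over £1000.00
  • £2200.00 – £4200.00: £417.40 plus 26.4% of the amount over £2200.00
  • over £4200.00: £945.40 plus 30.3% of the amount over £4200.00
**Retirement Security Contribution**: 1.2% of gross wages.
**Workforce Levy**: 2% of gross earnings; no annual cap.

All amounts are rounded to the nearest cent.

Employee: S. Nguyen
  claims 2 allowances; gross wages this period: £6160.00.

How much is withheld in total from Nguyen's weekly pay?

State Income Tax: taxable = £6160.00 − 2×£233.00 = £5694.00
  £945.40 + 30.3% × (£5694.00 − £4200.00) = £945.40 + 30.3% × £1494.00 = £1398.08
Retirement Security Contribution: 1.2% × £6160.00 = £73.92
Workforce Levy: 2% × £6160.00 = £123.20
Total: £1398.08 + £73.92 + £123.20 = £1595.20

£1595.20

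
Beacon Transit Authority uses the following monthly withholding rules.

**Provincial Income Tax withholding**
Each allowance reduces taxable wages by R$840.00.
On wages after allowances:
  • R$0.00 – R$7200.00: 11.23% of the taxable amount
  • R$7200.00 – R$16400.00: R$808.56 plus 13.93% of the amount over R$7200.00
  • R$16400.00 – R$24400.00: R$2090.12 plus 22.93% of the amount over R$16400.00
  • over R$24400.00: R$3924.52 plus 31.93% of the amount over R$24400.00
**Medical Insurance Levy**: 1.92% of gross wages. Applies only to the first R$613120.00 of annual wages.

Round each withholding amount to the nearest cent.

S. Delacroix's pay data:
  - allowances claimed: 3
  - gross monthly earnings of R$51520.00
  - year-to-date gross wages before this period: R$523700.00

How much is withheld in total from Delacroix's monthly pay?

Provincial Income Tax: taxable = R$51520.00 − 3×R$840.00 = R$49000.00
  R$3924.52 + 31.93% × (R$49000.00 − R$24400.00) = R$3924.52 + 31.93% × R$24600.00 = R$11779.30
Medical Insurance Levy: 1.92% × R$51520.00 = R$989.18
Total: R$11779.30 + R$989.18 = R$12768.48

R$12768.48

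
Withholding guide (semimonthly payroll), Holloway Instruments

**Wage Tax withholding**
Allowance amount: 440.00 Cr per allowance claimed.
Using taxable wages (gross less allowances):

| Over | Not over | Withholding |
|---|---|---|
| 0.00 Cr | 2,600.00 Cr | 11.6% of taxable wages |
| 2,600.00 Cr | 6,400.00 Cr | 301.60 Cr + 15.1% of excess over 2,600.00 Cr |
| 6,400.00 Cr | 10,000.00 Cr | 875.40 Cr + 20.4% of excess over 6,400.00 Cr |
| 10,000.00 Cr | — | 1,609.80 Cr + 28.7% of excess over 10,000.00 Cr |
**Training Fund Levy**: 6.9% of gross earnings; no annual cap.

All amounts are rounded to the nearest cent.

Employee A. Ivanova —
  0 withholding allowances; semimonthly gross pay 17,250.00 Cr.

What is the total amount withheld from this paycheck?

4,880.80 Cr

Wage Tax: taxable = 17,250.00 Cr
  1,609.80 Cr + 28.7% × (17,250.00 Cr − 10,000.00 Cr) = 1,609.80 Cr + 28.7% × 7,250.00 Cr = 3,690.55 Cr
Training Fund Levy: 6.9% × 17,250.00 Cr = 1,190.25 Cr
Total: 3,690.55 Cr + 1,190.25 Cr = 4,880.80 Cr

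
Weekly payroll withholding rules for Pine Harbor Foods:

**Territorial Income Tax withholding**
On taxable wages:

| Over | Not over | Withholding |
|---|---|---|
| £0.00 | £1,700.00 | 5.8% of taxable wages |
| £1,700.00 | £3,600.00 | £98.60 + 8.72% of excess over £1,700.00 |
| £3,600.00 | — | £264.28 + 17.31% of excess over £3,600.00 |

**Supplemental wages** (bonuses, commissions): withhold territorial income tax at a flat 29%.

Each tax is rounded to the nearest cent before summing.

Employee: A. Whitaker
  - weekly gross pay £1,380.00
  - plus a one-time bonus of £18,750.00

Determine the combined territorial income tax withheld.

Territorial Income Tax: taxable = £1,380.00
  5.8% × £1,380.00 = £80.04
Supplemental (29% flat on bonus): 29% × £18,750.00 = £5,437.50
Total territorial income tax: £80.04 + £5,437.50 = £5,517.54

£5,517.54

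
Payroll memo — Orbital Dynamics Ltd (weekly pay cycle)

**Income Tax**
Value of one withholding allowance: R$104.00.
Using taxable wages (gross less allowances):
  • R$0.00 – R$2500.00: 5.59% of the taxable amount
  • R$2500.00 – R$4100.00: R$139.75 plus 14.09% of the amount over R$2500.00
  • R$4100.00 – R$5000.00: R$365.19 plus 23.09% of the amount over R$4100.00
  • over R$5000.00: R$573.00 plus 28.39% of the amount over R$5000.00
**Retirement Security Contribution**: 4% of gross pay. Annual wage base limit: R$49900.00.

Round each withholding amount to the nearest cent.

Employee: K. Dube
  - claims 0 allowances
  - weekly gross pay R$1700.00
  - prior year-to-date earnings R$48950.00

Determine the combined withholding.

R$133.03

Income Tax: taxable = R$1700.00
  5.59% × R$1700.00 = R$95.03
Retirement Security Contribution: cap R$49900.00 − YTD R$48950.00 = R$950.00 subject; 4% × R$950.00 = R$38.00
Total: R$95.03 + R$38.00 = R$133.03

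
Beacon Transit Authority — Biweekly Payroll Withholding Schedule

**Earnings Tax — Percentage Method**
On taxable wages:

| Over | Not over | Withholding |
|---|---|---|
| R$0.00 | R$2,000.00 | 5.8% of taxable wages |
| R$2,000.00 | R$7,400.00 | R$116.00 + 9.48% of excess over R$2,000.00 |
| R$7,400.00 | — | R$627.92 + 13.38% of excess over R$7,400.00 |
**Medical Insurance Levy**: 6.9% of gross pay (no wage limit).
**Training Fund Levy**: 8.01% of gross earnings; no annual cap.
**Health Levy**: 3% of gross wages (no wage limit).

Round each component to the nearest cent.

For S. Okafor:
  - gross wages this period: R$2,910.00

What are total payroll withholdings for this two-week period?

R$723.45

Earnings Tax: taxable = R$2,910.00
  R$116.00 + 9.48% × (R$2,910.00 − R$2,000.00) = R$116.00 + 9.48% × R$910.00 = R$202.27
Medical Insurance Levy: 6.9% × R$2,910.00 = R$200.79
Training Fund Levy: 8.01% × R$2,910.00 = R$233.09
Health Levy: 3% × R$2,910.00 = R$87.30
Total: R$202.27 + R$200.79 + R$233.09 + R$87.30 = R$723.45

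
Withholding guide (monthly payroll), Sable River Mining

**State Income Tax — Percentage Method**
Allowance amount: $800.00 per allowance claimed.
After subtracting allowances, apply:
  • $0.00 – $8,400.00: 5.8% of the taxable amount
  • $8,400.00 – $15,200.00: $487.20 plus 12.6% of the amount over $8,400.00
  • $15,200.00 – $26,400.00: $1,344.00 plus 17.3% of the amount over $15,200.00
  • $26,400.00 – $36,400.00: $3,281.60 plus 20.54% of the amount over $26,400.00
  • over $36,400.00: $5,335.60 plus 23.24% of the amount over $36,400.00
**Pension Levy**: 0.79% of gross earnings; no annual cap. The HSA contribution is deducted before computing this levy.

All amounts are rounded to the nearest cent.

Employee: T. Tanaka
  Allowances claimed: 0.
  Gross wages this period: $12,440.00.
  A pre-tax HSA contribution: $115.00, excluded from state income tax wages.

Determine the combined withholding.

State Income Tax: taxable = $12,440.00 − $115.00 = $12,325.00
  $487.20 + 12.6% × ($12,325.00 − $8,400.00) = $487.20 + 12.6% × $3,925.00 = $981.75
Pension Levy: 0.79% × $12,325.00 = $97.37
Total: $981.75 + $97.37 = $1,079.12

$1,079.12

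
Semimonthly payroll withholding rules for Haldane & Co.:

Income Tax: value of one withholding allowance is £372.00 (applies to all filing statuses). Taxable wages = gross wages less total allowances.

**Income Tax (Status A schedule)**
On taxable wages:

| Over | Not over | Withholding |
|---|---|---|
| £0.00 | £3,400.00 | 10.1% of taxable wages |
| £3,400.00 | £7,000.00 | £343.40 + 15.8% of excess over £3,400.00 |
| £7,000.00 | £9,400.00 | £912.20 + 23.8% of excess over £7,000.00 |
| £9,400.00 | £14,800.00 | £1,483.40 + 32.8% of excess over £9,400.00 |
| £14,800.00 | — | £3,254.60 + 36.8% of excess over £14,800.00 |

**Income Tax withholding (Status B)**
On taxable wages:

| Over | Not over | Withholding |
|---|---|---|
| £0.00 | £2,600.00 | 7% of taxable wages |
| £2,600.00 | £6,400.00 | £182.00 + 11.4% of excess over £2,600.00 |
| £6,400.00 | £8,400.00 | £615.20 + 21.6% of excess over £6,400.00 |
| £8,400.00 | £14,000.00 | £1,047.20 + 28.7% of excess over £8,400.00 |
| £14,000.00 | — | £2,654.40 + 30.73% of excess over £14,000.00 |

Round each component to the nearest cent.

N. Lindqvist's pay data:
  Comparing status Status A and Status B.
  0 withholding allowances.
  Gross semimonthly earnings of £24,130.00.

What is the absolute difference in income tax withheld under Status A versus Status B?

Income Tax (Status A): taxable = £24,130.00
  £3,254.60 + 36.8% × (£24,130.00 − £14,800.00) = £3,254.60 + 36.8% × £9,330.00 = £6,688.04
Income Tax (Status B): taxable = £24,130.00
  £2,654.40 + 30.73% × (£24,130.00 − £14,000.00) = £2,654.40 + 30.73% × £10,130.00 = £5,767.35
Difference: |£6,688.04 − £5,767.35| = £920.69 (higher under Status A)

£920.69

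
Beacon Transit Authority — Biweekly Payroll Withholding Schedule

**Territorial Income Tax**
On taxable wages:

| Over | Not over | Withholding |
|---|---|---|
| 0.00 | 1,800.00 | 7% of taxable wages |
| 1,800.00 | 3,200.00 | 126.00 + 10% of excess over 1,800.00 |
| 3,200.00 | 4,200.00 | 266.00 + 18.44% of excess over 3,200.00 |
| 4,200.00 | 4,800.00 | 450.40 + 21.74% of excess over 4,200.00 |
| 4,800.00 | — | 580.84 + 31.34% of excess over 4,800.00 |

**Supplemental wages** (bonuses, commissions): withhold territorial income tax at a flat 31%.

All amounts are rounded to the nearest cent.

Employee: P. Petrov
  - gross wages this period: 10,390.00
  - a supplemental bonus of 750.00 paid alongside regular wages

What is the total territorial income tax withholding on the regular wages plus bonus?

Territorial Income Tax: taxable = 10,390.00
  580.84 + 31.34% × (10,390.00 − 4,800.00) = 580.84 + 31.34% × 5,590.00 = 2,332.75
Supplemental (31% flat on bonus): 31% × 750.00 = 232.50
Total territorial income tax: 2,332.75 + 232.50 = 2,565.25

2,565.25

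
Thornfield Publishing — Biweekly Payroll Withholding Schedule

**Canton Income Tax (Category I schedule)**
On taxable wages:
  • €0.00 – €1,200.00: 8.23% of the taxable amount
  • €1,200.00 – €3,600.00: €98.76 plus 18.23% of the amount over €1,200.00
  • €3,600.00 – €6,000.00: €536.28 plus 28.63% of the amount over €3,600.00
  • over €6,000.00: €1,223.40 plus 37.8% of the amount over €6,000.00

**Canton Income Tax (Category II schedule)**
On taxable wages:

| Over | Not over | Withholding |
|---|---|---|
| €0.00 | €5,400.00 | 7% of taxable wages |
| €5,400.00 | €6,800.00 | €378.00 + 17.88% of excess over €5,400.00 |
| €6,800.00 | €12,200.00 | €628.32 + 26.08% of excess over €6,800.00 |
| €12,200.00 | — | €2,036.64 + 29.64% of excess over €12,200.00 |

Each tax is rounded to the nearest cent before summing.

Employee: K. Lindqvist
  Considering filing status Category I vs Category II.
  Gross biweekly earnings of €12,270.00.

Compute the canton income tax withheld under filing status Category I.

Canton Income Tax (Category I): taxable = €12,270.00
  €1,223.40 + 37.8% × (€12,270.00 − €6,000.00) = €1,223.40 + 37.8% × €6,270.00 = €3,593.46

€3,593.46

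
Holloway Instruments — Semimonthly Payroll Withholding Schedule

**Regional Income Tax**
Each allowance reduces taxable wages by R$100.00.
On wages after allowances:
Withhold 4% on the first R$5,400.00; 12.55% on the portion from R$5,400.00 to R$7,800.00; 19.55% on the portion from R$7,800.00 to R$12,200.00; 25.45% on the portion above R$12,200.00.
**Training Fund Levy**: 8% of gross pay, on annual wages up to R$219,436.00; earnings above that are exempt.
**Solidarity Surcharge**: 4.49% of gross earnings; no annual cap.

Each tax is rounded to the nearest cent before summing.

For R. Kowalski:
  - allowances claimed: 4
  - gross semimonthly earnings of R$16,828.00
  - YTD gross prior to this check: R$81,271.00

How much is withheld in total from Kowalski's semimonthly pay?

R$4,555.25

Regional Income Tax: taxable = R$16,828.00 − 4×R$100.00 = R$16,428.00
  R$1,377.40 + 25.45% × (R$16,428.00 − R$12,200.00) = R$1,377.40 + 25.45% × R$4,228.00 = R$2,453.43
Training Fund Levy: 8% × R$16,828.00 = R$1,346.24
Solidarity Surcharge: 4.49% × R$16,828.00 = R$755.58
Total: R$2,453.43 + R$1,346.24 + R$755.58 = R$4,555.25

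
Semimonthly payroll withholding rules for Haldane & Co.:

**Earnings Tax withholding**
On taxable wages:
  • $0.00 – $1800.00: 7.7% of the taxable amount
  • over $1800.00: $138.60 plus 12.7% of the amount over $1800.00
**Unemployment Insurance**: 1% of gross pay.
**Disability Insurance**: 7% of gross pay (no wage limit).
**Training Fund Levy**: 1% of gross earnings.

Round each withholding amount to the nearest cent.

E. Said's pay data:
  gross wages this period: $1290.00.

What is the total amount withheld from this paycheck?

$215.43

Earnings Tax: taxable = $1290.00
  7.7% × $1290.00 = $99.33
Unemployment Insurance: 1% × $1290.00 = $12.90
Disability Insurance: 7% × $1290.00 = $90.30
Training Fund Levy: 1% × $1290.00 = $12.90
Total: $99.33 + $12.90 + $90.30 + $12.90 = $215.43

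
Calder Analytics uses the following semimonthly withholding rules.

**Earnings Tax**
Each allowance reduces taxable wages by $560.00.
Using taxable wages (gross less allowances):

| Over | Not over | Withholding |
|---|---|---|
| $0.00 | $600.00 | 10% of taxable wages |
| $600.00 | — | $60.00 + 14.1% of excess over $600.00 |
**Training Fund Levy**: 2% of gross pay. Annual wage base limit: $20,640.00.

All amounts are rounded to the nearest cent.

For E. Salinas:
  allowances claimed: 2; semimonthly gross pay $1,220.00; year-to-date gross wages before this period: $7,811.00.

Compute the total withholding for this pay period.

$34.40

Earnings Tax: taxable = $1,220.00 − 2×$560.00 = $100.00
  10% × $100.00 = $10.00
Training Fund Levy: 2% × $1,220.00 = $24.40
Total: $10.00 + $24.40 = $34.40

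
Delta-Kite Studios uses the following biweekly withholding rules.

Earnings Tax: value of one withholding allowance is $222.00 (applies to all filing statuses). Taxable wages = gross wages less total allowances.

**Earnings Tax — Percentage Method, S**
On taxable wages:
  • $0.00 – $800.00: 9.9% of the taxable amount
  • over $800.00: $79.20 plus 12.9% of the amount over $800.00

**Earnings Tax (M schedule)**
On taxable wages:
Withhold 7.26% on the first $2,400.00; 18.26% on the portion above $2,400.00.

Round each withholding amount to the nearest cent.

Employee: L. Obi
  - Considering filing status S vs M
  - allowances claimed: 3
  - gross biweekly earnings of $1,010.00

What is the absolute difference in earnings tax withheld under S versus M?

Earnings Tax (S): taxable = $1,010.00 − 3×$222.00 = $344.00
  9.9% × $344.00 = $34.06
Earnings Tax (M): taxable = $1,010.00 − 3×$222.00 = $344.00
  7.26% × $344.00 = $24.97
Difference: |$34.06 − $24.97| = $9.09 (higher under S)

$9.09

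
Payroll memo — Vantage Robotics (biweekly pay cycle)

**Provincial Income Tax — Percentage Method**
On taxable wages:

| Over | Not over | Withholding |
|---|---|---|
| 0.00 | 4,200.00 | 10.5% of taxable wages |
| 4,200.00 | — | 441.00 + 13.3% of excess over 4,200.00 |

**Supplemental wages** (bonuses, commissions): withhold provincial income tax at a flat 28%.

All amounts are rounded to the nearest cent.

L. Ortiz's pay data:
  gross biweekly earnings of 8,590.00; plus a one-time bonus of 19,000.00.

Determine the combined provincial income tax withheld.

Provincial Income Tax: taxable = 8,590.00
  441.00 + 13.3% × (8,590.00 − 4,200.00) = 441.00 + 13.3% × 4,390.00 = 1,024.87
Supplemental (28% flat on bonus): 28% × 19,000.00 = 5,320.00
Total provincial income tax: 1,024.87 + 5,320.00 = 6,344.87

6,344.87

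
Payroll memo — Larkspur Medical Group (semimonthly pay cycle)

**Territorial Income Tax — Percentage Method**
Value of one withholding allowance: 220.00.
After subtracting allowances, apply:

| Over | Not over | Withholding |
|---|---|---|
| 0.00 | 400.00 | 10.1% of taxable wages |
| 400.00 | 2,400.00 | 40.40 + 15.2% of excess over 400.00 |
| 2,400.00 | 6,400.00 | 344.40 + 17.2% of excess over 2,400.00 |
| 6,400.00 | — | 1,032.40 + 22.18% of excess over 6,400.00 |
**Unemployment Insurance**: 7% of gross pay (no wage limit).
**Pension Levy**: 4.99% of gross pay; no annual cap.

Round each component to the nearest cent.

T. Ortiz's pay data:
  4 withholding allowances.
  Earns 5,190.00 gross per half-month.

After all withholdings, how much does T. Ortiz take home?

3,894.80

Territorial Income Tax: taxable = 5,190.00 − 4×220.00 = 4,310.00
  344.40 + 17.2% × (4,310.00 − 2,400.00) = 344.40 + 17.2% × 1,910.00 = 672.92
Unemployment Insurance: 7% × 5,190.00 = 363.30
Pension Levy: 4.99% × 5,190.00 = 258.98
Total withheld: 672.92 + 363.30 + 258.98 = 1,295.20
Net pay: 5,190.00 − 1,295.20 = 3,894.80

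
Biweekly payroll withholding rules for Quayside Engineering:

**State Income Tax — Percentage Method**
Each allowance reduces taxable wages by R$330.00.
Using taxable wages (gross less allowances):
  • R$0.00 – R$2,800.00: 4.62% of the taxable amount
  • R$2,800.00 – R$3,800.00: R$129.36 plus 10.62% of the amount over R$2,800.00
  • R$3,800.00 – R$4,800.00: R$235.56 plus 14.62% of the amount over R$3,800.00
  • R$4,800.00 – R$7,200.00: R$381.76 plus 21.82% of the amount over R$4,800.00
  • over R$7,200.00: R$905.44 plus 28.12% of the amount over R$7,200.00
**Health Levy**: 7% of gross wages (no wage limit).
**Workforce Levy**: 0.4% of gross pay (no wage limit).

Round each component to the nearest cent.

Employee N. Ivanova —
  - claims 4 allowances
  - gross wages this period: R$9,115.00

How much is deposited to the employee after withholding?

R$7,367.74

State Income Tax: taxable = R$9,115.00 − 4×R$330.00 = R$7,795.00
  R$905.44 + 28.12% × (R$7,795.00 − R$7,200.00) = R$905.44 + 28.12% × R$595.00 = R$1,072.75
Health Levy: 7% × R$9,115.00 = R$638.05
Workforce Levy: 0.4% × R$9,115.00 = R$36.46
Total withheld: R$1,072.75 + R$638.05 + R$36.46 = R$1,747.26
Net pay: R$9,115.00 − R$1,747.26 = R$7,367.74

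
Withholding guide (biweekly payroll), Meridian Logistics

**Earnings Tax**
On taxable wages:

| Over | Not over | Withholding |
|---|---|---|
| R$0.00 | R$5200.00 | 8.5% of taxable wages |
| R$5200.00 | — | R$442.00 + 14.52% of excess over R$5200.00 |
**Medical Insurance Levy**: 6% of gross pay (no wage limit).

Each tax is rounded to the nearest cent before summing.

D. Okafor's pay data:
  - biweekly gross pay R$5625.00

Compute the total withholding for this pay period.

R$841.21

Earnings Tax: taxable = R$5625.00
  R$442.00 + 14.52% × (R$5625.00 − R$5200.00) = R$442.00 + 14.52% × R$425.00 = R$503.71
Medical Insurance Levy: 6% × R$5625.00 = R$337.50
Total: R$503.71 + R$337.50 = R$841.21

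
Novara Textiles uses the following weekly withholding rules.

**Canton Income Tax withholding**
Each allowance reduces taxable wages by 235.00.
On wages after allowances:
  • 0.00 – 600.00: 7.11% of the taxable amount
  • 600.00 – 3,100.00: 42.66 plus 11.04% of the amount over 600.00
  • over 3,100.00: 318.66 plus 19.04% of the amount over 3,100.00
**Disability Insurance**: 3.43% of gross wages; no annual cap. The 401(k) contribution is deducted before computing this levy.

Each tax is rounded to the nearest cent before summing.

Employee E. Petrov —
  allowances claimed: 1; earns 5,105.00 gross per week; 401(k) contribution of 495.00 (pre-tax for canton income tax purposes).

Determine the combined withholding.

719.54

Canton Income Tax: taxable = 5,105.00 − 495.00 − 1×235.00 = 4,375.00
  318.66 + 19.04% × (4,375.00 − 3,100.00) = 318.66 + 19.04% × 1,275.00 = 561.42
Disability Insurance: 3.43% × 4,610.00 = 158.12
Total: 561.42 + 158.12 = 719.54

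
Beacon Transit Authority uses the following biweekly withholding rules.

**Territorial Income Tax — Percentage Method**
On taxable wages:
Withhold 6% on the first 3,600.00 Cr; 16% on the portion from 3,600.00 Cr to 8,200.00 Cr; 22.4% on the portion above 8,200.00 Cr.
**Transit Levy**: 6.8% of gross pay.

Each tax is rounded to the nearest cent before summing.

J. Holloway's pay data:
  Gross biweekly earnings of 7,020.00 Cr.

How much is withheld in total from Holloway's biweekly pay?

1,240.56 Cr

Territorial Income Tax: taxable = 7,020.00 Cr
  216.00 Cr + 16% × (7,020.00 Cr − 3,600.00 Cr) = 216.00 Cr + 16% × 3,420.00 Cr = 763.20 Cr
Transit Levy: 6.8% × 7,020.00 Cr = 477.36 Cr
Total: 763.20 Cr + 477.36 Cr = 1,240.56 Cr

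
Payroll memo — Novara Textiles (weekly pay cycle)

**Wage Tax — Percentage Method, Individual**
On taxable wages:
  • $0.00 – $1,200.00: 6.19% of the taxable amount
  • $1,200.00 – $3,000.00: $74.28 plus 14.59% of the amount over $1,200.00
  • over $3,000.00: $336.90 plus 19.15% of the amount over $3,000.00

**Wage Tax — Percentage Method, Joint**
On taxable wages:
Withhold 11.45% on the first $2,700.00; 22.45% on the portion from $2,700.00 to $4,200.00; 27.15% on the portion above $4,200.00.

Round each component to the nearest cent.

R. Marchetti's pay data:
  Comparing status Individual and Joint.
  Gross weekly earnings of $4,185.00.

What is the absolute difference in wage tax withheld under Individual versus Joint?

Wage Tax (Individual): taxable = $4,185.00
  $336.90 + 19.15% × ($4,185.00 − $3,000.00) = $336.90 + 19.15% × $1,185.00 = $563.83
Wage Tax (Joint): taxable = $4,185.00
  $309.15 + 22.45% × ($4,185.00 − $2,700.00) = $309.15 + 22.45% × $1,485.00 = $642.53
Difference: |$563.83 − $642.53| = $78.70 (higher under Joint)

$78.70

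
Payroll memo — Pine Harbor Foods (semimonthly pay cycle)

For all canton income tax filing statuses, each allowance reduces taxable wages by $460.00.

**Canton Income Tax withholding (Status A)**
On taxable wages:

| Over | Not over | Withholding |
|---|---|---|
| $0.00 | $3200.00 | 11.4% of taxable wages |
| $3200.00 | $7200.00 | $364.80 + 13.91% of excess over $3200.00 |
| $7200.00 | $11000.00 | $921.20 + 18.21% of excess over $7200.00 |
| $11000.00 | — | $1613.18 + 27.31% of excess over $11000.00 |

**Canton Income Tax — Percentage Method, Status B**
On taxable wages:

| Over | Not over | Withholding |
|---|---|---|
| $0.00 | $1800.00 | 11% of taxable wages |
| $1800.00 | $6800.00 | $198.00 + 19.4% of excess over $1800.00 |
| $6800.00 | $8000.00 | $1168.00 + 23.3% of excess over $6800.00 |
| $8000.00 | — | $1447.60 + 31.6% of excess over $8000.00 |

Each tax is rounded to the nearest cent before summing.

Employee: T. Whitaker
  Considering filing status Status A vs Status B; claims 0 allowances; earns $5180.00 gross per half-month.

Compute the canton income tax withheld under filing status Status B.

$853.72

Canton Income Tax (Status B): taxable = $5180.00
  $198.00 + 19.4% × ($5180.00 − $1800.00) = $198.00 + 19.4% × $3380.00 = $853.72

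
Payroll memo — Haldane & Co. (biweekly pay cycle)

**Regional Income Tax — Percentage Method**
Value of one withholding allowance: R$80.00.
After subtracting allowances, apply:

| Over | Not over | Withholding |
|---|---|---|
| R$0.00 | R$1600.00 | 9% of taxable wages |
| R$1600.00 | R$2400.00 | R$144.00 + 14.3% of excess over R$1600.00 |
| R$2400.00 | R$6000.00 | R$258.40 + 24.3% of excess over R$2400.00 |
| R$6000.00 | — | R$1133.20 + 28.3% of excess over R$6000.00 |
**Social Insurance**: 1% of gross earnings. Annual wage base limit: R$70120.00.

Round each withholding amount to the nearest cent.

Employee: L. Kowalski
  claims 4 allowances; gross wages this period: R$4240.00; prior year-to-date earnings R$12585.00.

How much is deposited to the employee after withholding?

Regional Income Tax: taxable = R$4240.00 − 4×R$80.00 = R$3920.00
  R$258.40 + 24.3% × (R$3920.00 − R$2400.00) = R$258.40 + 24.3% × R$1520.00 = R$627.76
Social Insurance: 1% × R$4240.00 = R$42.40
Total withheld: R$627.76 + R$42.40 = R$670.16
Net pay: R$4240.00 − R$670.16 = R$3569.84

R$3569.84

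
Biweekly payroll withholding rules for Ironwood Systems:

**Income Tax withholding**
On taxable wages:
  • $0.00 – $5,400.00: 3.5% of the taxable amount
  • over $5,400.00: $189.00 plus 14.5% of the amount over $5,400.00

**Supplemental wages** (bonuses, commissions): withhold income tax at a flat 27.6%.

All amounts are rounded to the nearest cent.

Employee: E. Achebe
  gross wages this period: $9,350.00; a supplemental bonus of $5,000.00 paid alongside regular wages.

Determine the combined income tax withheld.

Income Tax: taxable = $9,350.00
  $189.00 + 14.5% × ($9,350.00 − $5,400.00) = $189.00 + 14.5% × $3,950.00 = $761.75
Supplemental (27.6% flat on bonus): 27.6% × $5,000.00 = $1,380.00
Total income tax: $761.75 + $1,380.00 = $2,141.75

$2,141.75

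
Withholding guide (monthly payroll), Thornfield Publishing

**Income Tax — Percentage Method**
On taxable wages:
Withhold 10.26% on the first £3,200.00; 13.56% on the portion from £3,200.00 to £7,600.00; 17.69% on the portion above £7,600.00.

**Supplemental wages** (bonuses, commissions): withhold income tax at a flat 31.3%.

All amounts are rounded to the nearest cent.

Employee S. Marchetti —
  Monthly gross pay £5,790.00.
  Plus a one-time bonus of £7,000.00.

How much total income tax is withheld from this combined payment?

£2,870.52

Income Tax: taxable = £5,790.00
  £328.32 + 13.56% × (£5,790.00 − £3,200.00) = £328.32 + 13.56% × £2,590.00 = £679.52
Supplemental (31.3% flat on bonus): 31.3% × £7,000.00 = £2,191.00
Total income tax: £679.52 + £2,191.00 = £2,870.52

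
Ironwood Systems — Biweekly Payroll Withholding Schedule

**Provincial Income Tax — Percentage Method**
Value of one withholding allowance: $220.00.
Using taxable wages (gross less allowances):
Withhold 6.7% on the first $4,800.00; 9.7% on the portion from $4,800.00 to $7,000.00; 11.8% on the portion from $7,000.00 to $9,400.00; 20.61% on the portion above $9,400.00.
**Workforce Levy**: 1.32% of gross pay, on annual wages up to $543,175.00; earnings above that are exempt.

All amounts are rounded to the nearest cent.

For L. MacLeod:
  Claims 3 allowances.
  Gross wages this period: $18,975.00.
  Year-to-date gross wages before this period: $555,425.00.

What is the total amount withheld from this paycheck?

$2,655.58

Provincial Income Tax: taxable = $18,975.00 − 3×$220.00 = $18,315.00
  $818.20 + 20.61% × ($18,315.00 − $9,400.00) = $818.20 + 20.61% × $8,915.00 = $2,655.58
Workforce Levy: YTD $555,425.00 ≥ cap $543,175.00 → $0.00
Total: $2,655.58 + $0.00 = $2,655.58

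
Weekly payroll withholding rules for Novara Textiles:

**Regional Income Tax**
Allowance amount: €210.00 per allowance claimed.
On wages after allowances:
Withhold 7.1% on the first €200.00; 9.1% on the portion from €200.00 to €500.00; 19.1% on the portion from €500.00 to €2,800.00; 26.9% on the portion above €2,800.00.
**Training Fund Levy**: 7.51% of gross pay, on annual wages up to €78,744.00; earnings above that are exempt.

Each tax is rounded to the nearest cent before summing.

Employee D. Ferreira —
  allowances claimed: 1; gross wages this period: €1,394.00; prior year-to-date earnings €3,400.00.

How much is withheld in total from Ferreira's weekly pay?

€276.83

Regional Income Tax: taxable = €1,394.00 − 1×€210.00 = €1,184.00
  €41.50 + 19.1% × (€1,184.00 − €500.00) = €41.50 + 19.1% × €684.00 = €172.14
Training Fund Levy: 7.51% × €1,394.00 = €104.69
Total: €172.14 + €104.69 = €276.83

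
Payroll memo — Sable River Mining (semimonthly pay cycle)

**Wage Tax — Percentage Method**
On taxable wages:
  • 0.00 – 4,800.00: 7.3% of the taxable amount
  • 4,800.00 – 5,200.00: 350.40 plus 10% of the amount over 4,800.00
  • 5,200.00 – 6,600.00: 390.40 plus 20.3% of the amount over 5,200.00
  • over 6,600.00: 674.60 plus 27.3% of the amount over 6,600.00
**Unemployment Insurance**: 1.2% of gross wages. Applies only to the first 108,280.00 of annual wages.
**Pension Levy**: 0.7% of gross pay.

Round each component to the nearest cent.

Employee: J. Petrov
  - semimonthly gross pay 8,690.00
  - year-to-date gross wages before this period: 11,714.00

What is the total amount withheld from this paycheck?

Wage Tax: taxable = 8,690.00
  674.60 + 27.3% × (8,690.00 − 6,600.00) = 674.60 + 27.3% × 2,090.00 = 1,245.17
Unemployment Insurance: 1.2% × 8,690.00 = 104.28
Pension Levy: 0.7% × 8,690.00 = 60.83
Total: 1,245.17 + 104.28 + 60.83 = 1,410.28

1,410.28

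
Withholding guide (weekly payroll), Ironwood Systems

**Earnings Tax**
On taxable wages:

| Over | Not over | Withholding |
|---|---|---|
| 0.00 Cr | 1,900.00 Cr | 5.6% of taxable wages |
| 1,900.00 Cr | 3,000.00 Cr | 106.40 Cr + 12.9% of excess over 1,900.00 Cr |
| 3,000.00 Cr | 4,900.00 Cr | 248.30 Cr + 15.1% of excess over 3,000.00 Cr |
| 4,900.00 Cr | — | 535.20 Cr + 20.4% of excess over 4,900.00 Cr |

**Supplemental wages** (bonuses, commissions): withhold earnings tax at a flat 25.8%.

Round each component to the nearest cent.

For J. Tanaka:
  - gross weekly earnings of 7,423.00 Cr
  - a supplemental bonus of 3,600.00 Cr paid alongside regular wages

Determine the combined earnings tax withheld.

Earnings Tax: taxable = 7,423.00 Cr
  535.20 Cr + 20.4% × (7,423.00 Cr − 4,900.00 Cr) = 535.20 Cr + 20.4% × 2,523.00 Cr = 1,049.89 Cr
Supplemental (25.8% flat on bonus): 25.8% × 3,600.00 Cr = 928.80 Cr
Total earnings tax: 1,049.89 Cr + 928.80 Cr = 1,978.69 Cr

1,978.69 Cr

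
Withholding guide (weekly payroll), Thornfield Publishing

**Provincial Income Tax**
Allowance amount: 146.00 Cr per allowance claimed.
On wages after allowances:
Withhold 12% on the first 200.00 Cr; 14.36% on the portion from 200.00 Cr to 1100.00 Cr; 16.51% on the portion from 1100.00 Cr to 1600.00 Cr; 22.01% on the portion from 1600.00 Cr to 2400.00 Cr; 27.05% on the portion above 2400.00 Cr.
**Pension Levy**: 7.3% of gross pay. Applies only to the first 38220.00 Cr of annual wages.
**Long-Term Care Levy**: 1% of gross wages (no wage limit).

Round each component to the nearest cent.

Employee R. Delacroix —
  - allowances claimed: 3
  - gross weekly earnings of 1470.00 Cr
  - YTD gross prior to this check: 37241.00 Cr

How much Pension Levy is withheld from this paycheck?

Pension Levy: cap 38220.00 Cr − YTD 37241.00 Cr = 979.00 Cr subject; 7.3% × 979.00 Cr = 71.47 Cr

71.47 Cr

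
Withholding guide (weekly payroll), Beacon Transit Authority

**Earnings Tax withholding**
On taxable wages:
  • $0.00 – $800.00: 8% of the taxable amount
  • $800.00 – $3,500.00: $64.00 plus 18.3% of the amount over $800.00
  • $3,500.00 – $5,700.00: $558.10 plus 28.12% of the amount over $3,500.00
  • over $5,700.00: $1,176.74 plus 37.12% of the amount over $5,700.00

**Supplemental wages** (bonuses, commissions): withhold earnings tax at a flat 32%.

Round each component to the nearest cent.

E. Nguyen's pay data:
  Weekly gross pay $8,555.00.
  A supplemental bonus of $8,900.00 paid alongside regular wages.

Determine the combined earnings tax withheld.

Earnings Tax: taxable = $8,555.00
  $1,176.74 + 37.12% × ($8,555.00 − $5,700.00) = $1,176.74 + 37.12% × $2,855.00 = $2,236.52
Supplemental (32% flat on bonus): 32% × $8,900.00 = $2,848.00
Total earnings tax: $2,236.52 + $2,848.00 = $5,084.52

$5,084.52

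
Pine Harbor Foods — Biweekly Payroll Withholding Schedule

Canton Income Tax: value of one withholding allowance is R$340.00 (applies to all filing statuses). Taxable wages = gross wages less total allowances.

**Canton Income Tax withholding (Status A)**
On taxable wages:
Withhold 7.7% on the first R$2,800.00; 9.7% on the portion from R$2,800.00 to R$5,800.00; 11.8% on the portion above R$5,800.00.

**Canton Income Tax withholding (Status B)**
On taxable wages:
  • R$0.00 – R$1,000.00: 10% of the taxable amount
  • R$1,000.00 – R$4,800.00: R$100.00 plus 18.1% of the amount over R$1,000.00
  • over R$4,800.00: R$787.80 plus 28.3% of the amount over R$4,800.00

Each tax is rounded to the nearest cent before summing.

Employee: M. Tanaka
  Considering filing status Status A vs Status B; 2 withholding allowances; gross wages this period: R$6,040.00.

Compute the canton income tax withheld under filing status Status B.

R$946.28

Canton Income Tax (Status B): taxable = R$6,040.00 − 2×R$340.00 = R$5,360.00
  R$787.80 + 28.3% × (R$5,360.00 − R$4,800.00) = R$787.80 + 28.3% × R$560.00 = R$946.28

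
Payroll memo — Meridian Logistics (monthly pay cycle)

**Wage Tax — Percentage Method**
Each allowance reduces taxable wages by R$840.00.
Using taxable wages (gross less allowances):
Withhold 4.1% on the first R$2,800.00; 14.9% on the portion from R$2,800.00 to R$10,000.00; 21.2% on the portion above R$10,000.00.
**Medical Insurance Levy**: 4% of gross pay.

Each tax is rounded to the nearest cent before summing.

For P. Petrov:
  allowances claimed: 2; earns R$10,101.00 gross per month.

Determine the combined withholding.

Wage Tax: taxable = R$10,101.00 − 2×R$840.00 = R$8,421.00
  R$114.80 + 14.9% × (R$8,421.00 − R$2,800.00) = R$114.80 + 14.9% × R$5,621.00 = R$952.33
Medical Insurance Levy: 4% × R$10,101.00 = R$404.04
Total: R$952.33 + R$404.04 = R$1,356.37

R$1,356.37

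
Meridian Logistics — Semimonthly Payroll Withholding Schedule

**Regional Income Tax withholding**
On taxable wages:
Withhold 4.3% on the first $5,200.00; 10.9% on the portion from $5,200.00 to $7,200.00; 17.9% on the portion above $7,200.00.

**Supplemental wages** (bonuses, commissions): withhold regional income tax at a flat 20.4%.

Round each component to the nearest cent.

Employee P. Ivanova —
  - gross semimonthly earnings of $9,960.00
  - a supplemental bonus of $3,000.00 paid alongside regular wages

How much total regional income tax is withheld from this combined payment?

$1,547.64

Regional Income Tax: taxable = $9,960.00
  $441.60 + 17.9% × ($9,960.00 − $7,200.00) = $441.60 + 17.9% × $2,760.00 = $935.64
Supplemental (20.4% flat on bonus): 20.4% × $3,000.00 = $612.00
Total regional income tax: $935.64 + $612.00 = $1,547.64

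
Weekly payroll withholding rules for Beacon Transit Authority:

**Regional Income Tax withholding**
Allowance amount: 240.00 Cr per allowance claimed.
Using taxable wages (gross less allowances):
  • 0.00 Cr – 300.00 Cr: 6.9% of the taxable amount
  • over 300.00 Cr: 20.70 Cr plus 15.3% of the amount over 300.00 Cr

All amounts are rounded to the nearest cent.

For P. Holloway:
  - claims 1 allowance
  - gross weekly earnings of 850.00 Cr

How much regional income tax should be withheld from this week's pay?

Regional Income Tax: taxable = 850.00 Cr − 1×240.00 Cr = 610.00 Cr
  20.70 Cr + 15.3% × (610.00 Cr − 300.00 Cr) = 20.70 Cr + 15.3% × 310.00 Cr = 68.13 Cr

68.13 Cr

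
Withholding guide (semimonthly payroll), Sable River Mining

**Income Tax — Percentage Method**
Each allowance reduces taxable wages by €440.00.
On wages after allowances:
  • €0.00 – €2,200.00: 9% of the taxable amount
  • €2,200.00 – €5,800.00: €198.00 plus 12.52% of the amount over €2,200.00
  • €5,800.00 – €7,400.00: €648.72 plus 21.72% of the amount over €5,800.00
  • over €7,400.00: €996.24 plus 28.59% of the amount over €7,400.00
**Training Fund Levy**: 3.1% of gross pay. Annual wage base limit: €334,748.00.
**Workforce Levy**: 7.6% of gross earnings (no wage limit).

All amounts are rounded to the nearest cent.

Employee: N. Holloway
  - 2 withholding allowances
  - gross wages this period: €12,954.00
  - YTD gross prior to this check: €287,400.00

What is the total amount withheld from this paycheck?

€3,718.61

Income Tax: taxable = €12,954.00 − 2×€440.00 = €12,074.00
  €996.24 + 28.59% × (€12,074.00 − €7,400.00) = €996.24 + 28.59% × €4,674.00 = €2,332.54
Training Fund Levy: 3.1% × €12,954.00 = €401.57
Workforce Levy: 7.6% × €12,954.00 = €984.50
Total: €2,332.54 + €401.57 + €984.50 = €3,718.61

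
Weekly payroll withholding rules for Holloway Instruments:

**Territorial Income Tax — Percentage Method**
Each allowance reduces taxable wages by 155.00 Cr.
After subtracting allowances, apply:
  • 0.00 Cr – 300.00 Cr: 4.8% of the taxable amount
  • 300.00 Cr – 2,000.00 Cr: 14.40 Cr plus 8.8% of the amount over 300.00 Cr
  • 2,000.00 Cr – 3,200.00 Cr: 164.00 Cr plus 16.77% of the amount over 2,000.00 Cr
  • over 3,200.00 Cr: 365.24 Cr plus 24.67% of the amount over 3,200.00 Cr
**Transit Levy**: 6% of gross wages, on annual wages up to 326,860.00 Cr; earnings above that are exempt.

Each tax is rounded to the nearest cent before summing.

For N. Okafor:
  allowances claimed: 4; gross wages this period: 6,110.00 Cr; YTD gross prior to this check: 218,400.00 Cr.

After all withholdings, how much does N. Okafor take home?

4,813.22 Cr

Territorial Income Tax: taxable = 6,110.00 Cr − 4×155.00 Cr = 5,490.00 Cr
  365.24 Cr + 24.67% × (5,490.00 Cr − 3,200.00 Cr) = 365.24 Cr + 24.67% × 2,290.00 Cr = 930.18 Cr
Transit Levy: 6% × 6,110.00 Cr = 366.60 Cr
Total withheld: 930.18 Cr + 366.60 Cr = 1,296.78 Cr
Net pay: 6,110.00 Cr − 1,296.78 Cr = 4,813.22 Cr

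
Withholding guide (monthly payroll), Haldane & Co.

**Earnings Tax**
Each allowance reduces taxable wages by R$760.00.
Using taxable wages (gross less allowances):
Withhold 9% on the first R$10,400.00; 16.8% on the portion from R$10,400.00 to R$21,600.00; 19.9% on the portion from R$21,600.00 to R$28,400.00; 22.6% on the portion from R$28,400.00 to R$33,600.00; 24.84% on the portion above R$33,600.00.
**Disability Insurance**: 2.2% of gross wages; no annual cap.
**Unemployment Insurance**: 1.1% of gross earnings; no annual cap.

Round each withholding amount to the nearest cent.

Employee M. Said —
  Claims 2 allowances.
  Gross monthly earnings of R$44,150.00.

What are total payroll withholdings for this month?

R$9,046.00

Earnings Tax: taxable = R$44,150.00 − 2×R$760.00 = R$42,630.00
  R$5,346.00 + 24.84% × (R$42,630.00 − R$33,600.00) = R$5,346.00 + 24.84% × R$9,030.00 = R$7,589.05
Disability Insurance: 2.2% × R$44,150.00 = R$971.30
Unemployment Insurance: 1.1% × R$44,150.00 = R$485.65
Total: R$7,589.05 + R$971.30 + R$485.65 = R$9,046.00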